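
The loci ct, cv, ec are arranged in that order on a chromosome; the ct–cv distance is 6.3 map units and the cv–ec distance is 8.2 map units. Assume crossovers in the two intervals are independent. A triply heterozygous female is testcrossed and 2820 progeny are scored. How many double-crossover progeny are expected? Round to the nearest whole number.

Map distances give recombination frequencies of 0.063 and 0.082 for the two intervals.
With no interference, expected double-crossover frequency = 0.063 × 0.082 = 0.00517.
Expected number = 0.00517 × 2820 = 14.57 ≈ 15.

15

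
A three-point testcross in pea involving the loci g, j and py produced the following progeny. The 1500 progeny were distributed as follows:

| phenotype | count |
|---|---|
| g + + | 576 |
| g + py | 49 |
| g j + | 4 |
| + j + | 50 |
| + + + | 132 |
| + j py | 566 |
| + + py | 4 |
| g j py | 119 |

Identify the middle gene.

The two most frequent reciprocal classes, g + + and + j py, are the parental types, so the F1 was g + + / + j py.
The two rarest classes, g j + and + + py, are the double crossovers. Comparing them with the parentals, only the j allele has switched, so j is the middle locus and the order is py – j – g.

j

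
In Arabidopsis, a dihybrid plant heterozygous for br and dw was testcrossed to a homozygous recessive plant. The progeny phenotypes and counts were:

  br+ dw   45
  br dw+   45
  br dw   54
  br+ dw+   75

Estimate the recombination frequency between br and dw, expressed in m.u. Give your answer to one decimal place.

41.1 m.u.

The two most frequent classes, br+ dw+ (75) and br dw (54), are the parental types, so the F1 was br+ dw+ / br dw.
The recombinant classes are br+ dw and br dw+: 45 + 45 = 90.
Recombination frequency = 90/219 = 0.4110 ≈ 41.1%, i.e. 41.1 m.u.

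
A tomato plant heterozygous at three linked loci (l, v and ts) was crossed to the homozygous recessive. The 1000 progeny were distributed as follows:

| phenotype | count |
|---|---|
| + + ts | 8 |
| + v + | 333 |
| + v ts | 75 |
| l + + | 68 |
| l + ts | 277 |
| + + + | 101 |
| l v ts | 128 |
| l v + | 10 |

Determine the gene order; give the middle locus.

The two most frequent reciprocal classes, + v + and l + ts, are the parental types, so the F1 was + v + / l + ts.
The two rarest classes, l v + and + + ts, are the double crossovers. Comparing them with the parentals, only the l allele has switched, so l is the middle locus and the order is ts – l – v.

l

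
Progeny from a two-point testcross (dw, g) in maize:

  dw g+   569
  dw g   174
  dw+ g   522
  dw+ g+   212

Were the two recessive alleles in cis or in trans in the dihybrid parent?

trans

The two most frequent classes are dw+ g (522) and dw g+ (569); these are the parental (non-recombinant) types.
So the F1 carried dw+ g on one chromosome and dw g+ on the other — the recessive alleles are on opposite chromosomes (trans / repulsion).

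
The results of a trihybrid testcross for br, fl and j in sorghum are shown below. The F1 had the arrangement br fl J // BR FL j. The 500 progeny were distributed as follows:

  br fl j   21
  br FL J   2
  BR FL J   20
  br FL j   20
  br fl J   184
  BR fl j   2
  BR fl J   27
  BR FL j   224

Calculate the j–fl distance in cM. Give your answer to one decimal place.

The two rarest classes, br FL J and BR fl j, are the double crossovers. Comparing them with the parentals, only the fl allele has switched, so fl is the middle locus and the order is br – fl – j.
Crossovers in the fl–j interval produce the single-crossover classes br fl j and BR FL J (21 + 20 = 41) plus the double crossovers (4).
RF(fl–j) = (41 + 4) / 500 = 45/500 = 0.0900 → 9.0 cM.

9.0 cM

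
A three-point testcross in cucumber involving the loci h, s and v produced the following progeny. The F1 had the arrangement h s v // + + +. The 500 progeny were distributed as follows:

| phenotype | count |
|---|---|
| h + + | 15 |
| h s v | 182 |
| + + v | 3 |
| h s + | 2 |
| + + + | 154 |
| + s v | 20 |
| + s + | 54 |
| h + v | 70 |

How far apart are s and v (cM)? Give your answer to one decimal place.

The two rarest classes, h s + and + + v, are the double crossovers. Comparing them with the parentals, only the v allele has switched, so v is the middle locus and the order is s – v – h.
Crossovers in the s–v interval produce the single-crossover classes h + v and + s + (70 + 54 = 124) plus the double crossovers (5).
RF(s–v) = (124 + 5) / 500 = 129/500 = 0.2580 → 25.8 cM.

25.8 cM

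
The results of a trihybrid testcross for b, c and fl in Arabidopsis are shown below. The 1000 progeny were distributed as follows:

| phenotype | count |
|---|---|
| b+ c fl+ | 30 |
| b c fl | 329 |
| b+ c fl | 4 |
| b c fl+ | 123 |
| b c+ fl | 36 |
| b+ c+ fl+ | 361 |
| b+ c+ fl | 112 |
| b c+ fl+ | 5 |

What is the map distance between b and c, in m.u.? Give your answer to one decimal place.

The two most frequent reciprocal classes, b+ c+ fl+ and b c fl, are the parental types, so the F1 was b+ c+ fl+ / b c fl.
The two rarest classes, b c+ fl+ and b+ c fl, are the double crossovers. Comparing them with the parentals, only the b allele has switched, so b is the middle locus and the order is c – b – fl.
Crossovers in the c–b interval produce the single-crossover classes b+ c fl+ and b c+ fl (30 + 36 = 66) plus the double crossovers (9).
RF(c–b) = (66 + 9) / 1000 = 75/1000 = 0.0750 → 7.5 m.u.

7.5 m.u.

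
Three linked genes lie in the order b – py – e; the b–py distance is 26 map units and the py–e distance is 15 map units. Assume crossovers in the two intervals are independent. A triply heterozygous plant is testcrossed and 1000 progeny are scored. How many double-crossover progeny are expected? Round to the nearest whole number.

Map distances give recombination frequencies of 0.260 and 0.150 for the two intervals.
With no interference, expected double-crossover frequency = 0.260 × 0.150 = 0.03900.
Expected number = 0.03900 × 1000 = 39.00 ≈ 39.

39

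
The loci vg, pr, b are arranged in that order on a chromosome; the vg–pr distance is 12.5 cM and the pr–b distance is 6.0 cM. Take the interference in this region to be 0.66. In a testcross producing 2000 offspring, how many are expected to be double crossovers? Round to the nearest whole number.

5

Map distances give recombination frequencies of 0.125 and 0.060 for the two intervals.
With interference 0.66 (so coincidence = 0.34), expected double-crossover frequency = 0.125 × 0.060 × 0.34 = 0.00255.
Expected number = 0.00255 × 2000 = 5.10 ≈ 5.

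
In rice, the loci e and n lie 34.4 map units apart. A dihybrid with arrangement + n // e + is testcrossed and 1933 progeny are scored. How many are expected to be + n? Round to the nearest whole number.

634

A map distance of 34.4 map units corresponds to a recombination frequency of 0.344.
The F1 is + n / e +, so + n is a parental gamete class with expected frequency (1 − r)/2 = 0.656/2 = 0.3280.
Expected number = 0.3280 × 1933 = 634.02 ≈ 634.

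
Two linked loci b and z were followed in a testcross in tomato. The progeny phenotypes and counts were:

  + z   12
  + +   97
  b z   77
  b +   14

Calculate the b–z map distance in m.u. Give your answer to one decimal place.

The two most frequent classes, + + (97) and b z (77), are the parental types, so the F1 was + + / b z.
The recombinant classes are + z and b +: 12 + 14 = 26.
Recombination frequency = 26/200 = 0.1300 ≈ 13.0%, i.e. 13.0 m.u.

13.0 m.u.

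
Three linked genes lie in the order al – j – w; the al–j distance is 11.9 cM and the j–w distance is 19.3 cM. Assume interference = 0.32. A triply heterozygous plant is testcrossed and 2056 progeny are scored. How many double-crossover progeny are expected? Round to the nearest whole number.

Map distances give recombination frequencies of 0.119 and 0.193 for the two intervals.
With interference 0.32 (so coincidence = 0.68), expected double-crossover frequency = 0.119 × 0.193 × 0.68 = 0.01562.
Expected number = 0.01562 × 2056 = 32.11 ≈ 32.

32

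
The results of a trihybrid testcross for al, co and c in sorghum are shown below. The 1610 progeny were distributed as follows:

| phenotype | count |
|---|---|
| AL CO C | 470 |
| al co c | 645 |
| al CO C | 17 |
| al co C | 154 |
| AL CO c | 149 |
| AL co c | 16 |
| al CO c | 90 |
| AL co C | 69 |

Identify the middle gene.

al

The two most frequent reciprocal classes, al co c and AL CO C, are the parental types, so the F1 was al co c / AL CO C.
The two rarest classes, AL co c and al CO C, are the double crossovers. Comparing them with the parentals, only the al allele has switched, so al is the middle locus and the order is c – al – co.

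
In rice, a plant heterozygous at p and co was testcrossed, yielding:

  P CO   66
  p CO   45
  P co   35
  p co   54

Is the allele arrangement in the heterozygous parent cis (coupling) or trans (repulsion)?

cis

The two most frequent classes are P CO (66) and p co (54); these are the parental (non-recombinant) types.
So the F1 carried P CO on one chromosome and p co on the other — the recessive alleles are on the same chromosome (cis / coupling).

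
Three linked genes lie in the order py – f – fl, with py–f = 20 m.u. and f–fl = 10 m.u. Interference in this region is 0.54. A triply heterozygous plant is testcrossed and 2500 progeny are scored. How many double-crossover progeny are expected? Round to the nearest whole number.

23

Map distances give recombination frequencies of 0.200 and 0.100 for the two intervals.
With interference 0.54 (so coincidence = 0.46), expected double-crossover frequency = 0.200 × 0.100 × 0.46 = 0.00920.
Expected number = 0.00920 × 2500 = 23.00 ≈ 23.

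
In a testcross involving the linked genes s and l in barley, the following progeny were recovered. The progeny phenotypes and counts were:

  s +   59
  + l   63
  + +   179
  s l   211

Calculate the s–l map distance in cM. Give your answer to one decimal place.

23.8 cM

The two most frequent classes, + + (179) and s l (211), are the parental types, so the F1 was + + / s l.
The recombinant classes are + l and s +: 63 + 59 = 122.
Recombination frequency = 122/512 = 0.2383 ≈ 23.8%, i.e. 23.8 cM.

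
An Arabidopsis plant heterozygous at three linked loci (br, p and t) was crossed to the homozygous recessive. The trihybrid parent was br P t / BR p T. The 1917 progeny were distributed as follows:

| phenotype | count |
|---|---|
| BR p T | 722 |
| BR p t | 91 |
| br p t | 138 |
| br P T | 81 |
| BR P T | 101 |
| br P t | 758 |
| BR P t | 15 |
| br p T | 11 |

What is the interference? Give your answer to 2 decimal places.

The two rarest classes, BR P t and br p T, are the double crossovers. Comparing them with the parentals, only the br allele has switched, so br is the middle locus and the order is t – br – p.
t–br: (172 + 26)/1917 = 0.1033; br–p: (239 + 26)/1917 = 0.1382.
Expected DCO frequency = 0.1033 × 0.1382 ≈ 0.01428; observed = 26/1917 ≈ 0.01356.
Coefficient of coincidence = 0.01356/0.01428 ≈ 0.95; interference = 1 − 0.95 = 0.05.

0.05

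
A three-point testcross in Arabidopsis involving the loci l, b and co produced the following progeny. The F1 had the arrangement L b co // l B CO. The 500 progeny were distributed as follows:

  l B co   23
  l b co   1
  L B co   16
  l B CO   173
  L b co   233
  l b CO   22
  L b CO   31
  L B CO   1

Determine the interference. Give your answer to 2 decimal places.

0.55

The two rarest classes, l b co and L B CO, are the double crossovers. Comparing them with the parentals, only the l allele has switched, so l is the middle locus and the order is co – l – b.
co–l: (54 + 2)/500 = 0.1120; l–b: (38 + 2)/500 = 0.0800.
Expected DCO frequency = 0.1120 × 0.0800 ≈ 0.00896; observed = 2/500 ≈ 0.00400.
Coefficient of coincidence = 0.00400/0.00896 ≈ 0.45; interference = 1 − 0.45 = 0.55.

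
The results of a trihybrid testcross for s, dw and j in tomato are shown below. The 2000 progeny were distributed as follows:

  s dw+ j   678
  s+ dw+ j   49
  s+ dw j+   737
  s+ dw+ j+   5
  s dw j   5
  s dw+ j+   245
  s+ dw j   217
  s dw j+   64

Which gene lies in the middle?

The two most frequent reciprocal classes, s+ dw j+ and s dw+ j, are the parental types, so the F1 was s+ dw j+ / s dw+ j.
The two rarest classes, s+ dw+ j+ and s dw j, are the double crossovers. Comparing them with the parentals, only the dw allele has switched, so dw is the middle locus and the order is j – dw – s.

dw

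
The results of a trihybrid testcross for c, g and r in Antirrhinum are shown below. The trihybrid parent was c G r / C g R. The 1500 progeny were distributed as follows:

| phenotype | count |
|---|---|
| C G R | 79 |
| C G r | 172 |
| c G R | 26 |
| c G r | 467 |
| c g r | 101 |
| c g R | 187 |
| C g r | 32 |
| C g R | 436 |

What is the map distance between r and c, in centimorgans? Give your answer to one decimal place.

The two rarest classes, c G R and C g r, are the double crossovers. Comparing them with the parentals, only the r allele has switched, so r is the middle locus and the order is c – r – g.
Crossovers in the c–r interval produce the single-crossover classes C G r and c g R (172 + 187 = 359) plus the double crossovers (58).
RF(c–r) = (359 + 58) / 1500 = 417/1500 = 0.2780 → 27.8 centimorgans.

27.8 centimorgans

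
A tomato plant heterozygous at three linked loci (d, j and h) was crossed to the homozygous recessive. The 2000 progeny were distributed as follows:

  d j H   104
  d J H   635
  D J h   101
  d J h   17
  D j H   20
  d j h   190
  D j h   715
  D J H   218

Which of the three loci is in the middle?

h

The two most frequent reciprocal classes, d J H and D j h, are the parental types, so the F1 was d J H / D j h.
The two rarest classes, d J h and D j H, are the double crossovers. Comparing them with the parentals, only the h allele has switched, so h is the middle locus and the order is j – h – d.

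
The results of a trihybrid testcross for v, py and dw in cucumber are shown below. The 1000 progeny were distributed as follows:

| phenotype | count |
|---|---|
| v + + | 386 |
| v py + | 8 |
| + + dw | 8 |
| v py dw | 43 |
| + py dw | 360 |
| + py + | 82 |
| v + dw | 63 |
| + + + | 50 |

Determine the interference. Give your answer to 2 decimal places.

The two most frequent reciprocal classes, v + + and + py dw, are the parental types, so the F1 was v + + / + py dw.
The two rarest classes, v py + and + + dw, are the double crossovers. Comparing them with the parentals, only the py allele has switched, so py is the middle locus and the order is dw – py – v.
dw–py: (145 + 16)/1000 = 0.1610; py–v: (93 + 16)/1000 = 0.1090.
Expected DCO frequency = 0.1610 × 0.1090 ≈ 0.01755; observed = 16/1000 ≈ 0.01600.
Coefficient of coincidence = 0.01600/0.01755 ≈ 0.91; interference = 1 − 0.91 = 0.09.

0.09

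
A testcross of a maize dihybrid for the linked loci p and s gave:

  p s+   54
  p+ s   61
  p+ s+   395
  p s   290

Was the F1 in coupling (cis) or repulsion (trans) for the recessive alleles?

cis

The two most frequent classes are p+ s+ (395) and p s (290); these are the parental (non-recombinant) types.
So the F1 carried p+ s+ on one chromosome and p s on the other — the recessive alleles are on the same chromosome (cis / coupling).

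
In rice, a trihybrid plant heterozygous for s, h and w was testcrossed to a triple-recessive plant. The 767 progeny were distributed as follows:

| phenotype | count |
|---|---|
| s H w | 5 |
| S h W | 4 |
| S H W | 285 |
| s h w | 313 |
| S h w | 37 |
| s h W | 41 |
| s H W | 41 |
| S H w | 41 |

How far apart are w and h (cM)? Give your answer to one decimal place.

11.9 cM

The two most frequent reciprocal classes, s h w and S H W, are the parental types, so the F1 was s h w / S H W.
The two rarest classes, s H w and S h W, are the double crossovers. Comparing them with the parentals, only the h allele has switched, so h is the middle locus and the order is s – h – w.
Crossovers in the h–w interval produce the single-crossover classes s h W and S H w (41 + 41 = 82) plus the double crossovers (9).
RF(h–w) = (82 + 9) / 767 = 91/767 = 0.1186 → 11.9 cM.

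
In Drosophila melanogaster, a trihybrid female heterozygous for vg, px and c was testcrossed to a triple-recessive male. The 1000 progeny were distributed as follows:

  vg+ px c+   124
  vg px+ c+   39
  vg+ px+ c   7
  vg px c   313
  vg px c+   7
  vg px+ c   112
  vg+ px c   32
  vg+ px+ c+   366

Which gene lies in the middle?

The two most frequent reciprocal classes, vg px c and vg+ px+ c+, are the parental types, so the F1 was vg px c / vg+ px+ c+.
The two rarest classes, vg px c+ and vg+ px+ c, are the double crossovers. Comparing them with the parentals, only the c allele has switched, so c is the middle locus and the order is vg – c – px.

c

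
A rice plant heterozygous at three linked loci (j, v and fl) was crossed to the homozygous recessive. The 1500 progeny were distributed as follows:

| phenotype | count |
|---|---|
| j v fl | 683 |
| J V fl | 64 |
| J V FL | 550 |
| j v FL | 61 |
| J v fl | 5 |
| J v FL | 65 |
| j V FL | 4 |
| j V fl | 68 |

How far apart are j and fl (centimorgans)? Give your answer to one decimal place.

The two most frequent reciprocal classes, j v fl and J V FL, are the parental types, so the F1 was j v fl / J V FL.
The two rarest classes, J v fl and j V FL, are the double crossovers. Comparing them with the parentals, only the j allele has switched, so j is the middle locus and the order is v – j – fl.
Crossovers in the j–fl interval produce the single-crossover classes j v FL and J V fl (61 + 64 = 125) plus the double crossovers (9).
RF(j–fl) = (125 + 9) / 1500 = 134/1500 = 0.0893 → 8.9 centimorgans.

8.9 centimorgans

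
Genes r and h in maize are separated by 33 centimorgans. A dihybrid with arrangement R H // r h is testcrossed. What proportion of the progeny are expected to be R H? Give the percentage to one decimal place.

33.5%

A map distance of 33 centimorgans corresponds to a recombination frequency of 0.330.
The F1 is R H / r h, so R H is a parental gamete class with expected frequency (1 − r)/2 = 0.670/2 = 0.3350.
That is 0.3350 = 33.5% of the progeny.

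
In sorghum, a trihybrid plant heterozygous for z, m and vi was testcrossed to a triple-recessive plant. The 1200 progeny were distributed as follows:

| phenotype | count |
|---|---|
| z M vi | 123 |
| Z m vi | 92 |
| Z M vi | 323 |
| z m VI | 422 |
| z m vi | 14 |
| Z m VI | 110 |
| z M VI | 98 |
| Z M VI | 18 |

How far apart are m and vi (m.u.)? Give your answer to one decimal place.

The two most frequent reciprocal classes, Z M vi and z m VI, are the parental types, so the F1 was Z M vi / z m VI.
The two rarest classes, Z M VI and z m vi, are the double crossovers. Comparing them with the parentals, only the vi allele has switched, so vi is the middle locus and the order is z – vi – m.
Crossovers in the vi–m interval produce the single-crossover classes Z m vi and z M VI (92 + 98 = 190) plus the double crossovers (32).
RF(vi–m) = (190 + 32) / 1200 = 222/1200 = 0.1850 → 18.5 m.u.

18.5 m.u.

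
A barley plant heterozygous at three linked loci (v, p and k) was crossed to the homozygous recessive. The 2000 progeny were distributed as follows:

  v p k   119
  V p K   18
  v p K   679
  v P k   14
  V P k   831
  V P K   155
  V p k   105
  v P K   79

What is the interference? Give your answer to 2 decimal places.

0.03

The two most frequent reciprocal classes, v p K and V P k, are the parental types, so the F1 was v p K / V P k.
The two rarest classes, V p K and v P k, are the double crossovers. Comparing them with the parentals, only the v allele has switched, so v is the middle locus and the order is k – v – p.
k–v: (274 + 32)/2000 = 0.1530; v–p: (184 + 32)/2000 = 0.1080.
Expected DCO frequency = 0.1530 × 0.1080 ≈ 0.01652; observed = 32/2000 ≈ 0.01600.
Coefficient of coincidence = 0.01600/0.01652 ≈ 0.97; interference = 1 − 0.97 = 0.03.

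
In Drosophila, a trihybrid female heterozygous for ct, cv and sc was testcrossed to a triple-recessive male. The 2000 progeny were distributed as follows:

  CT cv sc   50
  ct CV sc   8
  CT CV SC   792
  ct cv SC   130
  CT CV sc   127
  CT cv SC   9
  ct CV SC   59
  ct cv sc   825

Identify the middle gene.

The two most frequent reciprocal classes, CT CV SC and ct cv sc, are the parental types, so the F1 was CT CV SC / ct cv sc.
The two rarest classes, CT cv SC and ct CV sc, are the double crossovers. Comparing them with the parentals, only the cv allele has switched, so cv is the middle locus and the order is ct – cv – sc.

cv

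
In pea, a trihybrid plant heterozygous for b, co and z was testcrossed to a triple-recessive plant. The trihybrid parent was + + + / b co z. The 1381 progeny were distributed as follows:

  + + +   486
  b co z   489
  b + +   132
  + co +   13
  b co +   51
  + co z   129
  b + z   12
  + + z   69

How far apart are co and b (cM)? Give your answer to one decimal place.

20.7 cM

The two rarest classes, + co + and b + z, are the double crossovers. Comparing them with the parentals, only the co allele has switched, so co is the middle locus and the order is b – co – z.
Crossovers in the b–co interval produce the single-crossover classes b + + and + co z (132 + 129 = 261) plus the double crossovers (25).
RF(b–co) = (261 + 25) / 1381 = 286/1381 = 0.2071 → 20.7 cM.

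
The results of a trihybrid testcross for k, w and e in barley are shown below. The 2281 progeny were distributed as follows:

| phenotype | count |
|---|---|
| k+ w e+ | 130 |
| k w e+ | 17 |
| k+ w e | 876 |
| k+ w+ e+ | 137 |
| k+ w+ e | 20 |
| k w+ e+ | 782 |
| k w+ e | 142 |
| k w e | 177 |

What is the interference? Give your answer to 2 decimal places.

The two most frequent reciprocal classes, k+ w e and k w+ e+, are the parental types, so the F1 was k+ w e / k w+ e+.
The two rarest classes, k+ w+ e and k w e+, are the double crossovers. Comparing them with the parentals, only the w allele has switched, so w is the middle locus and the order is e – w – k.
e–w: (272 + 37)/2281 = 0.1355; w–k: (314 + 37)/2281 = 0.1539.
Expected DCO frequency = 0.1355 × 0.1539 ≈ 0.02085; observed = 37/2281 ≈ 0.01622.
Coefficient of coincidence = 0.01622/0.02085 ≈ 0.78; interference = 1 − 0.78 = 0.22.

0.22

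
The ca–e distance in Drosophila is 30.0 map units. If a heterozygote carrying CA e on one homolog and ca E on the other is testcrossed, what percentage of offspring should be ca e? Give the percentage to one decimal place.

A map distance of 30.0 map units corresponds to a recombination frequency of 0.300.
The F1 is CA e / ca E, so ca e is a recombinant gamete class with expected frequency r/2 = 0.300/2 = 0.1500.
That is 0.1500 = 15.0% of the progeny.

15.0%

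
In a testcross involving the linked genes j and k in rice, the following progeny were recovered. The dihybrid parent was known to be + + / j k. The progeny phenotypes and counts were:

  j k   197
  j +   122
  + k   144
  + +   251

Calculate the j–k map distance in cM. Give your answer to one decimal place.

The recombinant classes are + k and j +: 144 + 122 = 266.
Recombination frequency = 266/714 = 0.3725 ≈ 37.3%, i.e. 37.3 cM.

37.3 cM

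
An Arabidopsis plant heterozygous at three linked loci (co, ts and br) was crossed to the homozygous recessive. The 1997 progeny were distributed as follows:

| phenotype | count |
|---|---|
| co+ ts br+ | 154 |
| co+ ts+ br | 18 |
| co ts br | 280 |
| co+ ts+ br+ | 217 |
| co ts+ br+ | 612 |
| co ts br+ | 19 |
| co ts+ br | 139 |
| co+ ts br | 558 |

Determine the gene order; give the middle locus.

ts

The two most frequent reciprocal classes, co ts+ br+ and co+ ts br, are the parental types, so the F1 was co ts+ br+ / co+ ts br.
The two rarest classes, co ts br+ and co+ ts+ br, are the double crossovers. Comparing them with the parentals, only the ts allele has switched, so ts is the middle locus and the order is co – ts – br.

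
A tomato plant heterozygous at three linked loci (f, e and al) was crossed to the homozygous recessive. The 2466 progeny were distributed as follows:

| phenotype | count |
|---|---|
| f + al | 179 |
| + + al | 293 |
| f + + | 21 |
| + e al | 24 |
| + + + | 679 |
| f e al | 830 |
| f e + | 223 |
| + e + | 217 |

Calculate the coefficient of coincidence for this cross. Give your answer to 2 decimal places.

The two most frequent reciprocal classes, f e al and + + +, are the parental types, so the F1 was f e al / + + +.
The two rarest classes, + e al and f + +, are the double crossovers. Comparing them with the parentals, only the f allele has switched, so f is the middle locus and the order is e – f – al.
e–f: (396 + 45)/2466 = 0.1788; f–al: (516 + 45)/2466 = 0.2275.
Expected DCO frequency = 0.1788 × 0.2275 ≈ 0.04068; observed = 45/2466 ≈ 0.01825.
Coefficient of coincidence = 0.01825/0.04068 ≈ 0.45.

0.45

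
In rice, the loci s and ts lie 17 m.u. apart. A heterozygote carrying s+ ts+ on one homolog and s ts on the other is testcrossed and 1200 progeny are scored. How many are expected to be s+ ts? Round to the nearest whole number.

A map distance of 17 m.u. corresponds to a recombination frequency of 0.170.
The F1 is s+ ts+ / s ts, so s+ ts is a recombinant gamete class with expected frequency r/2 = 0.170/2 = 0.0850.
Expected number = 0.0850 × 1200 = 102.00 ≈ 102.

102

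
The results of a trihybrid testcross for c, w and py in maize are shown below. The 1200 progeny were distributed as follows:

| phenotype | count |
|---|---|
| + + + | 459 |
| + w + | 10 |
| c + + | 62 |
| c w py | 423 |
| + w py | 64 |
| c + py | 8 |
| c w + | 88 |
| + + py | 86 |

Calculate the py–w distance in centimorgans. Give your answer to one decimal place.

16.0 centimorgans

The two most frequent reciprocal classes, c w py and + + +, are the parental types, so the F1 was c w py / + + +.
The two rarest classes, c + py and + w +, are the double crossovers. Comparing them with the parentals, only the w allele has switched, so w is the middle locus and the order is py – w – c.
Crossovers in the py–w interval produce the single-crossover classes c w + and + + py (88 + 86 = 174) plus the double crossovers (18).
RF(py–w) = (174 + 18) / 1200 = 192/1200 = 0.1600 → 16.0 centimorgans.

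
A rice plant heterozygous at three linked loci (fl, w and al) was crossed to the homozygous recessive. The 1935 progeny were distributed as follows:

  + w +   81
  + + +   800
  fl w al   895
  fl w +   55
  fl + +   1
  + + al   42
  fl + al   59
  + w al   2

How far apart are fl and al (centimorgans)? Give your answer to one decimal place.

5.2 centimorgans

The two most frequent reciprocal classes, + + + and fl w al, are the parental types, so the F1 was + + + / fl w al.
The two rarest classes, fl + + and + w al, are the double crossovers. Comparing them with the parentals, only the fl allele has switched, so fl is the middle locus and the order is w – fl – al.
Crossovers in the fl–al interval produce the single-crossover classes + + al and fl w + (42 + 55 = 97) plus the double crossovers (3).
RF(fl–al) = (97 + 3) / 1935 = 100/1935 = 0.0517 → 5.2 centimorgans.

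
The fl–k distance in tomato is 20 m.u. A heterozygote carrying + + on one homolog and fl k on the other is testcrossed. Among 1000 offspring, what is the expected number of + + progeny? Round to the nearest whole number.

A map distance of 20 m.u. corresponds to a recombination frequency of 0.200.
The F1 is + + / fl k, so + + is a parental gamete class with expected frequency (1 − r)/2 = 0.800/2 = 0.4000.
Expected number = 0.4000 × 1000 = 400.00 ≈ 400.

400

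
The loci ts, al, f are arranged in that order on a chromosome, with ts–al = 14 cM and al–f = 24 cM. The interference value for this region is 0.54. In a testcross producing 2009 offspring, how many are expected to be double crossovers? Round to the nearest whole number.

Map distances give recombination frequencies of 0.140 and 0.240 for the two intervals.
With interference 0.54 (so coincidence = 0.46), expected double-crossover frequency = 0.140 × 0.240 × 0.46 = 0.01546.
Expected number = 0.01546 × 2009 = 31.05 ≈ 31.

31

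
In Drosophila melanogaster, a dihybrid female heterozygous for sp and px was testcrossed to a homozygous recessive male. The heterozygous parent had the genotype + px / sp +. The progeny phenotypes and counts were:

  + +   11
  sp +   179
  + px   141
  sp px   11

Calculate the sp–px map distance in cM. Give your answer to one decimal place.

6.4 cM

The recombinant classes are + + and sp px: 11 + 11 = 22.
Recombination frequency = 22/342 = 0.0643 ≈ 6.4%, i.e. 6.4 cM.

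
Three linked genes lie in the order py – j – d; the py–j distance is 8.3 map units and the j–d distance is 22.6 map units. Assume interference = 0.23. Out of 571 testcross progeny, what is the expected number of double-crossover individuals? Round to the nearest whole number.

Map distances give recombination frequencies of 0.083 and 0.226 for the two intervals.
With interference 0.23 (so coincidence = 0.77), expected double-crossover frequency = 0.083 × 0.226 × 0.77 = 0.01444.
Expected number = 0.01444 × 571 = 8.25 ≈ 8.

8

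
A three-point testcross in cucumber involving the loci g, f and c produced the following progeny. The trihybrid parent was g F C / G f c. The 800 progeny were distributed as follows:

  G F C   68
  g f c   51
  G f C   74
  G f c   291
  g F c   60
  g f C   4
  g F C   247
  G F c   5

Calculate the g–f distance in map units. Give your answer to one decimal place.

The two rarest classes, g f C and G F c, are the double crossovers. Comparing them with the parentals, only the f allele has switched, so f is the middle locus and the order is c – f – g.
Crossovers in the f–g interval produce the single-crossover classes G F C and g f c (68 + 51 = 119) plus the double crossovers (9).
RF(f–g) = (119 + 9) / 800 = 128/800 = 0.1600 → 16.0 map units.

16.0 map units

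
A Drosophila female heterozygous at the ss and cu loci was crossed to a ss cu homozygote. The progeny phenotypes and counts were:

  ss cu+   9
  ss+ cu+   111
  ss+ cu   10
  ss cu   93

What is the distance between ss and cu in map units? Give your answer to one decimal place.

The two most frequent classes, ss+ cu+ (111) and ss cu (93), are the parental types, so the F1 was ss+ cu+ / ss cu.
The recombinant classes are ss+ cu and ss cu+: 10 + 9 = 19.
Recombination frequency = 19/223 = 0.0852 ≈ 8.5%, i.e. 8.5 map units.

8.5 map units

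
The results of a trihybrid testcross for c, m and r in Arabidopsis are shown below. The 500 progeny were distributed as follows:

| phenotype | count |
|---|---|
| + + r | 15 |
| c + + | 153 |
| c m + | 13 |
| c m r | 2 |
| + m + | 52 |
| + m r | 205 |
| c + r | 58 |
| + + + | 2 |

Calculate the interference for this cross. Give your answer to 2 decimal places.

The two most frequent reciprocal classes, c + + and + m r, are the parental types, so the F1 was c + + / + m r.
The two rarest classes, + + + and c m r, are the double crossovers. Comparing them with the parentals, only the c allele has switched, so c is the middle locus and the order is r – c – m.
r–c: (110 + 4)/500 = 0.2280; c–m: (28 + 4)/500 = 0.0640.
Expected DCO frequency = 0.2280 × 0.0640 ≈ 0.01459; observed = 4/500 ≈ 0.00800.
Coefficient of coincidence = 0.00800/0.01459 ≈ 0.55; interference = 1 − 0.55 = 0.45.

0.45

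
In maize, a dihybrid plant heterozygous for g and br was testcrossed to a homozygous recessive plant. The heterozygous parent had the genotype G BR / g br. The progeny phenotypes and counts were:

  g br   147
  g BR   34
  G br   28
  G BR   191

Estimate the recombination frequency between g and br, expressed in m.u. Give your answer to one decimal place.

15.5 m.u.

The recombinant classes are G br and g BR: 28 + 34 = 62.
Recombination frequency = 62/400 = 0.1550 ≈ 15.5%, i.e. 15.5 m.u.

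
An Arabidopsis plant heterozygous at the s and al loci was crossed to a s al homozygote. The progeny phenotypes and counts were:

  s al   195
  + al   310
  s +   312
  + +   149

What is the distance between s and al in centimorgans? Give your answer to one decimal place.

The two most frequent classes, + al (310) and s + (312), are the parental types, so the F1 was + al / s +.
The recombinant classes are + + and s al: 149 + 195 = 344.
Recombination frequency = 344/966 = 0.3561 ≈ 35.6%, i.e. 35.6 centimorgans.

35.6 centimorgans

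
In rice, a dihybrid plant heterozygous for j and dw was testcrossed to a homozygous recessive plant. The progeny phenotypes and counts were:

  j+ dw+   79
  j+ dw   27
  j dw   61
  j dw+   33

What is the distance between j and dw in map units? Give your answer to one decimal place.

30.0 map units

The two most frequent classes, j+ dw+ (79) and j dw (61), are the parental types, so the F1 was j+ dw+ / j dw.
The recombinant classes are j+ dw and j dw+: 27 + 33 = 60.
Recombination frequency = 60/200 = 0.3000 ≈ 30.0%, i.e. 30.0 map units.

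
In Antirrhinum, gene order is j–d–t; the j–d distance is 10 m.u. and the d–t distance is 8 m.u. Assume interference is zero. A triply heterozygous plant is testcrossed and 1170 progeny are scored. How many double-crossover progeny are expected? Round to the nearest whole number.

Map distances give recombination frequencies of 0.100 and 0.080 for the two intervals.
With no interference, expected double-crossover frequency = 0.100 × 0.080 = 0.00800.
Expected number = 0.00800 × 1170 = 9.36 ≈ 9.

9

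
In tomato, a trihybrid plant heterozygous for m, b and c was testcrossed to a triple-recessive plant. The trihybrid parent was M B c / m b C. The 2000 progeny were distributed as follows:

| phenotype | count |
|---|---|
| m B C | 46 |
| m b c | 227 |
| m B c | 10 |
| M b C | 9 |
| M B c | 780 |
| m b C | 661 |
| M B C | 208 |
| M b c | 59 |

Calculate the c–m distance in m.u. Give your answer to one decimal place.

The two rarest classes, m B c and M b C, are the double crossovers. Comparing them with the parentals, only the m allele has switched, so m is the middle locus and the order is b – m – c.
Crossovers in the m–c interval produce the single-crossover classes M B C and m b c (208 + 227 = 435) plus the double crossovers (19).
RF(m–c) = (435 + 19) / 2000 = 454/2000 = 0.2270 → 22.7 m.u.

22.7 m.u.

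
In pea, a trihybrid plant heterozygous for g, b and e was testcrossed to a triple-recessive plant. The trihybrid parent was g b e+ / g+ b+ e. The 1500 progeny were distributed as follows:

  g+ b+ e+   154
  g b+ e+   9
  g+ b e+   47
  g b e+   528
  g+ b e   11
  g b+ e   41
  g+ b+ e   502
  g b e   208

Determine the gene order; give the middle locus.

b

The two rarest classes, g b+ e+ and g+ b e, are the double crossovers. Comparing them with the parentals, only the b allele has switched, so b is the middle locus and the order is g – b – e.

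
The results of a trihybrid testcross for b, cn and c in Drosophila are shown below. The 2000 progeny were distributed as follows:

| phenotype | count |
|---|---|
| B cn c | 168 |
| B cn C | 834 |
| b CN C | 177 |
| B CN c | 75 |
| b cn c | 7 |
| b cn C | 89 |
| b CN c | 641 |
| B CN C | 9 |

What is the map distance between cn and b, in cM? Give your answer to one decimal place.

The two most frequent reciprocal classes, b CN c and B cn C, are the parental types, so the F1 was b CN c / B cn C.
The two rarest classes, b cn c and B CN C, are the double crossovers. Comparing them with the parentals, only the cn allele has switched, so cn is the middle locus and the order is b – cn – c.
Crossovers in the b–cn interval produce the single-crossover classes B CN c and b cn C (75 + 89 = 164) plus the double crossovers (16).
RF(b–cn) = (164 + 16) / 2000 = 180/2000 = 0.0900 → 9.0 cM.

9.0 cM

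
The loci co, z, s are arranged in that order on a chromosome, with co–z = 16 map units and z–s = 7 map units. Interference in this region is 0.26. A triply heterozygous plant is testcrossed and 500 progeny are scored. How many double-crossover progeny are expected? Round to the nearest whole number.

4

Map distances give recombination frequencies of 0.160 and 0.070 for the two intervals.
With interference 0.26 (so coincidence = 0.74), expected double-crossover frequency = 0.160 × 0.070 × 0.74 = 0.00829.
Expected number = 0.00829 × 500 = 4.14 ≈ 4.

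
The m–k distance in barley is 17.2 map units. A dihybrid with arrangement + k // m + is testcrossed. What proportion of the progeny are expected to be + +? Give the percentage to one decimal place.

A map distance of 17.2 map units corresponds to a recombination frequency of 0.172.
The F1 is + k / m +, so + + is a recombinant gamete class with expected frequency r/2 = 0.172/2 = 0.0860.
That is 0.0860 = 8.6% of the progeny.

8.6%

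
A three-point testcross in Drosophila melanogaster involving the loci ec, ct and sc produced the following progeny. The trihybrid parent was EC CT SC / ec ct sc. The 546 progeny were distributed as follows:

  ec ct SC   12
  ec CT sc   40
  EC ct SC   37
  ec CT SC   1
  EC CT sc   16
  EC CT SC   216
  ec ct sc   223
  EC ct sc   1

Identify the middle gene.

The two rarest classes, ec CT SC and EC ct sc, are the double crossovers. Comparing them with the parentals, only the ec allele has switched, so ec is the middle locus and the order is ct – ec – sc.

ec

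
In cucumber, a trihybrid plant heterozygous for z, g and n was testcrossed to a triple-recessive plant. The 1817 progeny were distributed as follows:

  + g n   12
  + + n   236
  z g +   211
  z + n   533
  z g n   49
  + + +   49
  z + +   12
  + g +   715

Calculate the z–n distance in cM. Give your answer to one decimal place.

25.9 cM

The two most frequent reciprocal classes, + g + and z + n, are the parental types, so the F1 was + g + / z + n.
The two rarest classes, + g n and z + +, are the double crossovers. Comparing them with the parentals, only the n allele has switched, so n is the middle locus and the order is g – n – z.
Crossovers in the n–z interval produce the single-crossover classes z g + and + + n (211 + 236 = 447) plus the double crossovers (24).
RF(n–z) = (447 + 24) / 1817 = 471/1817 = 0.2592 → 25.9 cM.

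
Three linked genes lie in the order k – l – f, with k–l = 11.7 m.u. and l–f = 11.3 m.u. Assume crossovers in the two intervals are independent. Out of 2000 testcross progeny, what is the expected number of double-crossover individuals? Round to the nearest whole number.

26

Map distances give recombination frequencies of 0.117 and 0.113 for the two intervals.
With no interference, expected double-crossover frequency = 0.117 × 0.113 = 0.01322.
Expected number = 0.01322 × 2000 = 26.44 ≈ 26.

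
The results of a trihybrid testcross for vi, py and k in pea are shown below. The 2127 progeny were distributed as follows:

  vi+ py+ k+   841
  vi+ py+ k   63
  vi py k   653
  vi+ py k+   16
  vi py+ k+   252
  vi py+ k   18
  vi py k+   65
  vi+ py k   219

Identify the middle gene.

py

The two most frequent reciprocal classes, vi+ py+ k+ and vi py k, are the parental types, so the F1 was vi+ py+ k+ / vi py k.
The two rarest classes, vi+ py k+ and vi py+ k, are the double crossovers. Comparing them with the parentals, only the py allele has switched, so py is the middle locus and the order is vi – py – k.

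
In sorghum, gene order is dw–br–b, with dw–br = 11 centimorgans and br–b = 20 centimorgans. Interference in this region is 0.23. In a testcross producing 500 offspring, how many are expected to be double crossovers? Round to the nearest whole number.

8

Map distances give recombination frequencies of 0.110 and 0.200 for the two intervals.
With interference 0.23 (so coincidence = 0.77), expected double-crossover frequency = 0.110 × 0.200 × 0.77 = 0.01694.
Expected number = 0.01694 × 500 = 8.47 ≈ 8.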